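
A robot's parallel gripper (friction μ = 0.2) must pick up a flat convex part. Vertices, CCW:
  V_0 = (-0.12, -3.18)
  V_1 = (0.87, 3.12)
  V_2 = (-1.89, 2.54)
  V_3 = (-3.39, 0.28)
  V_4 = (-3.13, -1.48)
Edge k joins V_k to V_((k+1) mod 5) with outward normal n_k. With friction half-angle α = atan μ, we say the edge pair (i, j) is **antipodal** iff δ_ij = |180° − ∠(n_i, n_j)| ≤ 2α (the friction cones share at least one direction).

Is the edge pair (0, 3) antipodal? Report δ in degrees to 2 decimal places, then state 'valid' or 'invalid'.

α = atan 0.2 = 11.31°;  2α = 22.62°
edge 0: e_0 = (+0.99, +6.30);  n_0 = (+0.9879, -0.1552)
edge 3: e_3 = (+0.26, -1.76);  n_3 = (-0.9893, -0.1461)
∠(n_0, n_3) = 162.67°
δ = |180° − 162.67°| = 17.33°
17.33° ≤ 2α = 22.62°  →  valid

δ = 17.33°, valid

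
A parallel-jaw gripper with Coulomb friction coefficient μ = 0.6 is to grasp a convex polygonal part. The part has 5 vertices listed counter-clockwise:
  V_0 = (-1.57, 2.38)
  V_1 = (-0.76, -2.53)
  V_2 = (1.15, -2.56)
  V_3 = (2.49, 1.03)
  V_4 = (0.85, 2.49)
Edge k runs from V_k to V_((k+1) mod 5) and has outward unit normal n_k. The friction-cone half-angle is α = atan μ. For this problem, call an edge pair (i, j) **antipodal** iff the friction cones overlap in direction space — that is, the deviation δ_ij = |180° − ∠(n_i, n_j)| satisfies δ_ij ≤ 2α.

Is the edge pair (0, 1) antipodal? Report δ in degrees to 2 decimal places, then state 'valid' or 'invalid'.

α = atan 0.6 = 30.96°;  2α = 61.93°
edge 0: e_0 = (+0.81, -4.91);  n_0 = (-0.9867, -0.1628)
edge 1: e_1 = (+1.91, -0.03);  n_1 = (-0.0157, -0.9999)
∠(n_0, n_1) = 79.73°
δ = |180° − 79.73°| = 100.27°
100.27° > 2α = 61.93°  →  invalid

δ = 100.27°, invalid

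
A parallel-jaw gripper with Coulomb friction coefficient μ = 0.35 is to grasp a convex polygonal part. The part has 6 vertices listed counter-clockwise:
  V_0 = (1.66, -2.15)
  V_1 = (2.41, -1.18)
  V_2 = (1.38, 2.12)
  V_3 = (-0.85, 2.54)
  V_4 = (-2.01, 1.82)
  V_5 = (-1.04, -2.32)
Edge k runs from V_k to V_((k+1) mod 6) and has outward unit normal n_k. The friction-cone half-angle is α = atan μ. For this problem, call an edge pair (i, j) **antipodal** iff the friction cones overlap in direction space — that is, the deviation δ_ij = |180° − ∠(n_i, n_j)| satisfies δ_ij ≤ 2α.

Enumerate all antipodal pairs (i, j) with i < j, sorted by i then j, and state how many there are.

count = 4; pairs: (0,3), (1,4), (2,5), (3,5)

α = atan 0.35 = 19.29°;  2α = 38.58°
n_0 = (+0.7911, -0.6117)
n_1 = (+0.9546, +0.2979)
n_2 = (+0.1851, +0.9827)
n_3 = (-0.5274, +0.8496)
n_4 = (-0.9736, -0.2281)
n_5 = (+0.0628, -0.9980)
  (0,1): δ = 124.95°  ·
  (0,2): δ = 62.96°  ·
  (0,3): δ = 20.46°  ✓
  (0,4): δ = 50.90°  ·
  (0,5): δ = 131.31°  ·
  (1,2): δ = 118.00°  ·
  (1,3): δ = 75.51°  ·
  (1,4): δ = 4.15°  ✓
  (1,5): δ = 76.27°  ·
  (2,3): δ = 137.51°  ·
  (2,4): δ = 66.15°  ·
  (2,5): δ = 14.27°  ✓
  (3,4): δ = 108.64°  ·
  (3,5): δ = 28.22°  ✓
  (4,5): δ = 99.58°  ·
antipodal pairs: 4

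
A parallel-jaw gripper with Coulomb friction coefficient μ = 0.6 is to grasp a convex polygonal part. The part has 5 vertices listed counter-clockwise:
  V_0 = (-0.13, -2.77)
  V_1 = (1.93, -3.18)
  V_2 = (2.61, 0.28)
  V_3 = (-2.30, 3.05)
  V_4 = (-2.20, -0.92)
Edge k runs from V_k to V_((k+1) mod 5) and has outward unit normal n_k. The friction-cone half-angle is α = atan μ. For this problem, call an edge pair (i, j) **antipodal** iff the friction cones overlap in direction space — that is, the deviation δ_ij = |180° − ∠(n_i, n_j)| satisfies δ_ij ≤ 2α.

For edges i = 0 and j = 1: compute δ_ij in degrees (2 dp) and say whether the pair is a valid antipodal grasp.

δ = 89.86°, invalid

α = atan 0.6 = 30.96°;  2α = 61.93°
edge 0: e_0 = (+2.06, -0.41);  n_0 = (-0.1952, -0.9808)
edge 1: e_1 = (+0.68, +3.46);  n_1 = (+0.9812, -0.1928)
∠(n_0, n_1) = 90.14°
δ = |180° − 90.14°| = 89.86°
89.86° > 2α = 61.93°  →  invalid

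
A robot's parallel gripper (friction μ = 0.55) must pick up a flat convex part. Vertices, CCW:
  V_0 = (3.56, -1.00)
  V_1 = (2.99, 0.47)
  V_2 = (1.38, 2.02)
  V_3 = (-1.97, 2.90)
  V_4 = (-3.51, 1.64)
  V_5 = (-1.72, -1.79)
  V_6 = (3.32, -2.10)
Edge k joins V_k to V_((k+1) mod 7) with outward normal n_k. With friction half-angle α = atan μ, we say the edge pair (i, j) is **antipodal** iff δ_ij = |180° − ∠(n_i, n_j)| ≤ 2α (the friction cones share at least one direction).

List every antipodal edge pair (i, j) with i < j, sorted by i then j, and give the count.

count = 8; pairs: (0,4), (1,4), (1,5), (2,4), (2,5), (3,5), (3,6), (4,6)

α = atan 0.55 = 28.81°;  2α = 57.62°
n_0 = (+0.9324, +0.3615)
n_1 = (+0.6936, +0.7204)
n_2 = (+0.2541, +0.9672)
n_3 = (-0.6332, +0.7740)
n_4 = (-0.8865, -0.4627)
n_5 = (-0.0614, -0.9981)
n_6 = (+0.9770, -0.2132)
  (0,1): δ = 155.11°  ·
  (0,2): δ = 125.91°  ·
  (0,3): δ = 71.90°  ·
  (0,4): δ = 6.36°  ✓
  (0,5): δ = 65.29°  ·
  (0,6): δ = 146.50°  ·
  (1,2): δ = 150.81°  ·
  (1,3): δ = 96.80°  ·
  (1,4): δ = 18.53°  ✓
  (1,5): δ = 40.39°  ✓
  (1,6): δ = 121.60°  ·
  (2,3): δ = 125.99°  ·
  (2,4): δ = 47.72°  ✓
  (2,5): δ = 11.20°  ✓
  (2,6): δ = 92.41°  ·
  (3,4): δ = 101.73°  ·
  (3,5): δ = 42.81°  ✓
  (3,6): δ = 38.40°  ✓
  (4,5): δ = 121.08°  ·
  (4,6): δ = 39.87°  ✓
  (5,6): δ = 98.79°  ·
antipodal pairs: 8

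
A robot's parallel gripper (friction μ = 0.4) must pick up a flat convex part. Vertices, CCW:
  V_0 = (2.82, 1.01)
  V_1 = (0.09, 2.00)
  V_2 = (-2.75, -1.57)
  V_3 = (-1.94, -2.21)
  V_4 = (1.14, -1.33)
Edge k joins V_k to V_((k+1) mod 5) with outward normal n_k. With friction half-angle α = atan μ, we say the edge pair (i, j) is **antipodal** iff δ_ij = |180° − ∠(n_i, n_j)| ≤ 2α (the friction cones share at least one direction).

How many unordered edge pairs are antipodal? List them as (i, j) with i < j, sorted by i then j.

count = 4; pairs: (0,2), (0,3), (1,3), (1,4)

α = atan 0.4 = 21.80°;  2α = 43.60°
n_0 = (+0.3409, +0.9401)
n_1 = (-0.7826, +0.6226)
n_2 = (-0.6200, -0.7846)
n_3 = (+0.2747, -0.9615)
n_4 = (+0.8123, -0.5832)
  (0,1): δ = 108.57°  ·
  (0,2): δ = 18.38°  ✓
  (0,3): δ = 35.88°  ✓
  (0,4): δ = 74.26°  ·
  (1,2): δ = 89.81°  ·
  (1,3): δ = 35.55°  ✓
  (1,4): δ = 2.83°  ✓
  (2,3): δ = 125.74°  ·
  (2,4): δ = 87.36°  ·
  (3,4): δ = 141.62°  ·
antipodal pairs: 4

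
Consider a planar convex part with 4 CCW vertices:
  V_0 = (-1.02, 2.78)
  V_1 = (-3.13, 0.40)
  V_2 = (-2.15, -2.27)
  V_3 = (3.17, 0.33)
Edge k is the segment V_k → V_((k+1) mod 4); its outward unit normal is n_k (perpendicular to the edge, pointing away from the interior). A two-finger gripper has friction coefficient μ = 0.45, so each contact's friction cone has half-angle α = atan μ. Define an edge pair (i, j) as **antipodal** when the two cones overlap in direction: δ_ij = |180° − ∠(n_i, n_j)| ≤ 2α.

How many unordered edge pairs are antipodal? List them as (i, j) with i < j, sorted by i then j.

α = atan 0.45 = 24.23°;  2α = 48.46°
n_0 = (-0.7483, +0.6634)
n_1 = (-0.9388, -0.3446)
n_2 = (+0.4391, -0.8984)
n_3 = (+0.5048, +0.8633)
  (0,1): δ = 118.29°  ·
  (0,2): δ = 22.40°  ✓
  (0,3): δ = 101.24°  ·
  (1,2): δ = 84.11°  ·
  (1,3): δ = 39.53°  ✓
  (2,3): δ = 56.36°  ·
antipodal pairs: 2

count = 2; pairs: (0,2), (1,3)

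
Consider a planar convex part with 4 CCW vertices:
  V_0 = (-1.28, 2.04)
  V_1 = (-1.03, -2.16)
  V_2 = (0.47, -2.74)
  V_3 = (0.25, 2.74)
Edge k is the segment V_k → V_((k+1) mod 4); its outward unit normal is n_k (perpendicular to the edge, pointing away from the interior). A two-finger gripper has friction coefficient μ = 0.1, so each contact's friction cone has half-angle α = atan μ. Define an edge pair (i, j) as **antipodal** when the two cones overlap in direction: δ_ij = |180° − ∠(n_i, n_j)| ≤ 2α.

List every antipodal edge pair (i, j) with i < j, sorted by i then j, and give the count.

count = 1; pairs: (0,2)

α = atan 0.1 = 5.71°;  2α = 11.42°
n_0 = (-0.9982, -0.0594)
n_1 = (-0.3606, -0.9327)
n_2 = (+0.9992, +0.0401)
n_3 = (-0.4160, +0.9093)
  (0,1): δ = 114.55°  ·
  (0,2): δ = 1.11°  ✓
  (0,3): δ = 111.18°  ·
  (1,2): δ = 66.56°  ·
  (1,3): δ = 45.72°  ·
  (2,3): δ = 67.71°  ·
antipodal pairs: 1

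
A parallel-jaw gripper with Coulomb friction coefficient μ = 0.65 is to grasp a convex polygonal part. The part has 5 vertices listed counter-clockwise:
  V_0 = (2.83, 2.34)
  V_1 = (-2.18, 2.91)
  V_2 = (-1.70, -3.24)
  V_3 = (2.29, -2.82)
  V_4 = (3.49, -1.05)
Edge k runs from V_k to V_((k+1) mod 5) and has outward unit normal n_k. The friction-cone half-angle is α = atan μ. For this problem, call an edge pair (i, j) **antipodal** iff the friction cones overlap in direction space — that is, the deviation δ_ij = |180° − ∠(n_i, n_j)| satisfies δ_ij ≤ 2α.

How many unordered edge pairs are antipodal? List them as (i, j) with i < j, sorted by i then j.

α = atan 0.65 = 33.02°;  2α = 66.05°
n_0 = (+0.1130, +0.9936)
n_1 = (-0.9970, -0.0778)
n_2 = (+0.1047, -0.9945)
n_3 = (+0.8277, -0.5612)
n_4 = (+0.9816, +0.1911)
  (0,1): δ = 79.05°  ·
  (0,2): δ = 12.50°  ✓
  (0,3): δ = 62.35°  ✓
  (0,4): δ = 107.51°  ·
  (1,2): δ = 88.45°  ·
  (1,3): δ = 38.60°  ✓
  (1,4): δ = 6.55°  ✓
  (2,3): δ = 130.14°  ·
  (2,4): δ = 84.99°  ·
  (3,4): δ = 134.85°  ·
antipodal pairs: 4

count = 4; pairs: (0,2), (0,3), (1,3), (1,4)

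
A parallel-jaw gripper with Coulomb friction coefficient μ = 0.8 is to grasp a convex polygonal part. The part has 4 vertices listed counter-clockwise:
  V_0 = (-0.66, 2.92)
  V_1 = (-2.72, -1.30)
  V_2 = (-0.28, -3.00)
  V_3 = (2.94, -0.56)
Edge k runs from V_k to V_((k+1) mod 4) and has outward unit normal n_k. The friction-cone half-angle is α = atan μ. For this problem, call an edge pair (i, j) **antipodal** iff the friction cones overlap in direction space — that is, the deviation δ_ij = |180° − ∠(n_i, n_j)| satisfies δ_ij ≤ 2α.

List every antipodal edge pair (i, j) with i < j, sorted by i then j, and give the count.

count = 3; pairs: (0,2), (0,3), (1,3)

α = atan 0.8 = 38.66°;  2α = 77.32°
n_0 = (-0.8986, +0.4387)
n_1 = (-0.5717, -0.8205)
n_2 = (+0.6040, -0.7970)
n_3 = (+0.6950, +0.7190)
  (0,1): δ = 98.85°  ·
  (0,2): δ = 26.83°  ✓
  (0,3): δ = 71.99°  ✓
  (1,2): δ = 107.98°  ·
  (1,3): δ = 9.16°  ✓
  (2,3): δ = 81.18°  ·
antipodal pairs: 3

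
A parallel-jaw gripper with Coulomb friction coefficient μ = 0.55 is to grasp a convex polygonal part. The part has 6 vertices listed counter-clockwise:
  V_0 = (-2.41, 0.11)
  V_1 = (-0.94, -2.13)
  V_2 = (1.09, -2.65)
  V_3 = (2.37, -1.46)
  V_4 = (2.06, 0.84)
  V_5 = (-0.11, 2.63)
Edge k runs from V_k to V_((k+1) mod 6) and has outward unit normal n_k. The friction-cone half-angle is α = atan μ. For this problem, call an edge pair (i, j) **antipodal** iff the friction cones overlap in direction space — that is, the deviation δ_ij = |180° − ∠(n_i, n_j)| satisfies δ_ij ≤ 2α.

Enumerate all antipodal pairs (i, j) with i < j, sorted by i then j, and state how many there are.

count = 5; pairs: (0,3), (0,4), (1,4), (2,5), (3,5)

α = atan 0.55 = 28.81°;  2α = 57.62°
n_0 = (-0.8360, -0.5487)
n_1 = (-0.2481, -0.9687)
n_2 = (+0.6809, -0.7324)
n_3 = (+0.9910, +0.1336)
n_4 = (+0.6363, +0.7714)
n_5 = (-0.7386, +0.6741)
  (0,1): δ = 137.64°  ·
  (0,2): δ = 80.36°  ·
  (0,3): δ = 25.60°  ✓
  (0,4): δ = 17.21°  ✓
  (0,5): δ = 104.34°  ·
  (1,2): δ = 122.72°  ·
  (1,3): δ = 67.96°  ·
  (1,4): δ = 25.15°  ✓
  (1,5): δ = 61.98°  ·
  (2,3): δ = 125.24°  ·
  (2,4): δ = 82.43°  ·
  (2,5): δ = 4.70°  ✓
  (3,4): δ = 137.19°  ·
  (3,5): δ = 50.06°  ✓
  (4,5): δ = 92.87°  ·
antipodal pairs: 5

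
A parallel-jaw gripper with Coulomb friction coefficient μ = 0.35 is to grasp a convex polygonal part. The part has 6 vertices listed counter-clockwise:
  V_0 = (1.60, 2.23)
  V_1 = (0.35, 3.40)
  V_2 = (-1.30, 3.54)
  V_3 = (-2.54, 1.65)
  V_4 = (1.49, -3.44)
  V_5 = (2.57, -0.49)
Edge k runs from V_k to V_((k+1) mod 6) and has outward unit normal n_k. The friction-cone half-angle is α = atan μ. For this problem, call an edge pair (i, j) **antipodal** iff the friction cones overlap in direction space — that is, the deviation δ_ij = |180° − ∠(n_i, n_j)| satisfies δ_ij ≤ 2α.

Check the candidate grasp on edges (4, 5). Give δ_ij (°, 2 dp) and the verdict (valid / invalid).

α = atan 0.35 = 19.29°;  2α = 38.58°
edge 4: e_4 = (+1.08, +2.95);  n_4 = (+0.9390, -0.3438)
edge 5: e_5 = (-0.97, +2.72);  n_5 = (+0.9419, +0.3359)
∠(n_4, n_5) = 39.73°
δ = |180° − 39.73°| = 140.27°
140.27° > 2α = 38.58°  →  invalid

δ = 140.27°, invalid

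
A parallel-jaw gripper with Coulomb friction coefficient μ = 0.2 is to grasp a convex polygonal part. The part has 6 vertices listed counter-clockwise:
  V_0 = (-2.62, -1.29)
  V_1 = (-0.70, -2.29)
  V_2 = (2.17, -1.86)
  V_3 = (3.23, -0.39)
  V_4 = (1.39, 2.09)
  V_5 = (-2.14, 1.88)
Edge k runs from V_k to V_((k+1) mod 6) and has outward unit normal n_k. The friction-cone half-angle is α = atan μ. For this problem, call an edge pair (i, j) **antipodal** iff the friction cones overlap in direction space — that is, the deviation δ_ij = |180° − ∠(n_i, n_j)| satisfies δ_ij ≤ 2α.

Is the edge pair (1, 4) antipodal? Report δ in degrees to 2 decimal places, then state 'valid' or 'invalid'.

δ = 5.12°, valid

α = atan 0.2 = 11.31°;  2α = 22.62°
edge 1: e_1 = (+2.87, +0.43);  n_1 = (+0.1482, -0.9890)
edge 4: e_4 = (-3.53, -0.21);  n_4 = (-0.0594, +0.9982)
∠(n_1, n_4) = 174.88°
δ = |180° − 174.88°| = 5.12°
5.12° ≤ 2α = 22.62°  →  valid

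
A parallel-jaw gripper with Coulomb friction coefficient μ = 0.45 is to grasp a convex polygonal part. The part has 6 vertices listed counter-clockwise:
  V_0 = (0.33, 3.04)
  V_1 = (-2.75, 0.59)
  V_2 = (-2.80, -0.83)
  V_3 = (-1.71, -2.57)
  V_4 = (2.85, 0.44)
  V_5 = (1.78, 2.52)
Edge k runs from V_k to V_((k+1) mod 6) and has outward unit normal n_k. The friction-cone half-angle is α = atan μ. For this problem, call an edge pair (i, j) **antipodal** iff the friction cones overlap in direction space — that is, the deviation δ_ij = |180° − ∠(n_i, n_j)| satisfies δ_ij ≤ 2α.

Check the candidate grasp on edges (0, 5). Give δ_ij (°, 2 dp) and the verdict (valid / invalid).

δ = 121.77°, invalid

α = atan 0.45 = 24.23°;  2α = 48.46°
edge 0: e_0 = (-3.08, -2.45);  n_0 = (-0.6225, +0.7826)
edge 5: e_5 = (-1.45, +0.52);  n_5 = (+0.3376, +0.9413)
∠(n_0, n_5) = 58.23°
δ = |180° − 58.23°| = 121.77°
121.77° > 2α = 48.46°  →  invalid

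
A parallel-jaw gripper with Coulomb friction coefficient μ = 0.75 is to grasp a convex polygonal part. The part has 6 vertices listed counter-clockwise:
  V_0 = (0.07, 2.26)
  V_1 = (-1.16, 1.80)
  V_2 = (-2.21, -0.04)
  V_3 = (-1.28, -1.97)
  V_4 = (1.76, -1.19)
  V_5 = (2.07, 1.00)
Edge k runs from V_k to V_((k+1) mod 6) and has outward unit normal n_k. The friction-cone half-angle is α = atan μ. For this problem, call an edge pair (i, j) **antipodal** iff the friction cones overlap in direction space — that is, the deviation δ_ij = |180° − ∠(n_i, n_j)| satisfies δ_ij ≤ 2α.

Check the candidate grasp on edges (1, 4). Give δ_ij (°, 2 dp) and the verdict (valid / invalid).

α = atan 0.75 = 36.87°;  2α = 73.74°
edge 1: e_1 = (-1.05, -1.84);  n_1 = (-0.8685, +0.4956)
edge 4: e_4 = (+0.31, +2.19);  n_4 = (+0.9901, -0.1402)
∠(n_1, n_4) = 158.35°
δ = |180° − 158.35°| = 21.65°
21.65° ≤ 2α = 73.74°  →  valid

δ = 21.65°, valid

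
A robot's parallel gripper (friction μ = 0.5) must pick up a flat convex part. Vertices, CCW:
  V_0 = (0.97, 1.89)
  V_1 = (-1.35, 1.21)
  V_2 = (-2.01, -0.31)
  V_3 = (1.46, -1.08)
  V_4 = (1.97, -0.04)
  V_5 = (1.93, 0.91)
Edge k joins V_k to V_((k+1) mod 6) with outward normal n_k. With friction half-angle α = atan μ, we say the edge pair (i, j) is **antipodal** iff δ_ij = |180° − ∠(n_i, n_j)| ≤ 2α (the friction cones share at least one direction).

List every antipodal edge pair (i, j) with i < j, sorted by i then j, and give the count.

α = atan 0.5 = 26.57°;  2α = 53.13°
n_0 = (-0.2813, +0.9596)
n_1 = (-0.9173, +0.3983)
n_2 = (-0.2166, -0.9763)
n_3 = (+0.8979, -0.4403)
n_4 = (+0.9991, +0.0421)
n_5 = (+0.7144, +0.6998)
  (0,1): δ = 129.81°  ·
  (0,2): δ = 28.85°  ✓
  (0,3): δ = 47.54°  ✓
  (0,4): δ = 76.07°  ·
  (0,5): δ = 118.07°  ·
  (1,2): δ = 79.04°  ·
  (1,3): δ = 2.65°  ✓
  (1,4): δ = 25.88°  ✓
  (1,5): δ = 67.88°  ·
  (2,3): δ = 103.61°  ·
  (2,4): δ = 75.08°  ·
  (2,5): δ = 33.08°  ✓
  (3,4): δ = 151.47°  ·
  (3,5): δ = 109.47°  ·
  (4,5): δ = 138.00°  ·
antipodal pairs: 5

count = 5; pairs: (0,2), (0,3), (1,3), (1,4), (2,5)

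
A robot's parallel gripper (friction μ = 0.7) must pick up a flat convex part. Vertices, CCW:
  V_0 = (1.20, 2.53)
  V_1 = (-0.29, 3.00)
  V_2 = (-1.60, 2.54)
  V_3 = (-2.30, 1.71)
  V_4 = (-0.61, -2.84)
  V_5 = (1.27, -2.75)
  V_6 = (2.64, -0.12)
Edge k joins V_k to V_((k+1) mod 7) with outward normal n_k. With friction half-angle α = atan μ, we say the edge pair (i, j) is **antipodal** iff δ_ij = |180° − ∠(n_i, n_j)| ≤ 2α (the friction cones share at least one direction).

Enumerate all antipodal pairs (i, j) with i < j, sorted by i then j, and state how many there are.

count = 10; pairs: (0,3), (0,4), (1,4), (1,5), (2,4), (2,5), (2,6), (3,5), (3,6), (4,6)

α = atan 0.7 = 34.99°;  2α = 69.98°
n_0 = (+0.3008, +0.9537)
n_1 = (-0.3313, +0.9435)
n_2 = (-0.7644, +0.6447)
n_3 = (-0.9374, -0.3482)
n_4 = (+0.0478, -0.9989)
n_5 = (+0.8869, -0.4620)
n_6 = (+0.8787, +0.4775)
  (0,1): δ = 143.14°  ·
  (0,2): δ = 112.64°  ·
  (0,3): δ = 52.12°  ✓
  (0,4): δ = 20.25°  ✓
  (0,5): δ = 79.99°  ·
  (0,6): δ = 136.03°  ·
  (1,2): δ = 149.49°  ·
  (1,3): δ = 88.97°  ·
  (1,4): δ = 16.61°  ✓
  (1,5): δ = 43.14°  ✓
  (1,6): δ = 99.17°  ·
  (2,3): δ = 119.48°  ·
  (2,4): δ = 47.12°  ✓
  (2,5): δ = 12.63°  ✓
  (2,6): δ = 68.66°  ✓
  (3,4): δ = 107.64°  ·
  (3,5): δ = 47.89°  ✓
  (3,6): δ = 8.14°  ✓
  (4,5): δ = 120.26°  ·
  (4,6): δ = 64.22°  ✓
  (5,6): δ = 123.96°  ·
antipodal pairs: 10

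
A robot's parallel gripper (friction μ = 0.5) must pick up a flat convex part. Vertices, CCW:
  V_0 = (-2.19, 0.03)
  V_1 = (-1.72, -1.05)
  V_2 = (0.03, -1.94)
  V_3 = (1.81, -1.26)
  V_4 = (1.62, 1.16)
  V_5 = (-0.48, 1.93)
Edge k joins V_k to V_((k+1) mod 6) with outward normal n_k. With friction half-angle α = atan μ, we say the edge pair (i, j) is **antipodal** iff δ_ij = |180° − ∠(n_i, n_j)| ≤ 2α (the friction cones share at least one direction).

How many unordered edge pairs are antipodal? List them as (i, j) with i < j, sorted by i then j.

count = 6; pairs: (0,3), (0,4), (1,4), (2,4), (2,5), (3,5)

α = atan 0.5 = 26.57°;  2α = 53.13°
n_0 = (-0.9169, -0.3990)
n_1 = (-0.4533, -0.8914)
n_2 = (+0.3569, -0.9342)
n_3 = (+0.9969, +0.0783)
n_4 = (+0.3443, +0.9389)
n_5 = (-0.7433, +0.6690)
  (0,1): δ = 140.47°  ·
  (0,2): δ = 92.61°  ·
  (0,3): δ = 19.03°  ✓
  (0,4): δ = 46.35°  ✓
  (0,5): δ = 114.49°  ·
  (1,2): δ = 132.14°  ·
  (1,3): δ = 58.55°  ·
  (1,4): δ = 6.82°  ✓
  (1,5): δ = 74.97°  ·
  (2,3): δ = 106.42°  ·
  (2,4): δ = 41.04°  ✓
  (2,5): δ = 27.10°  ✓
  (3,4): δ = 114.63°  ·
  (3,5): δ = 46.48°  ✓
  (4,5): δ = 111.85°  ·
antipodal pairs: 6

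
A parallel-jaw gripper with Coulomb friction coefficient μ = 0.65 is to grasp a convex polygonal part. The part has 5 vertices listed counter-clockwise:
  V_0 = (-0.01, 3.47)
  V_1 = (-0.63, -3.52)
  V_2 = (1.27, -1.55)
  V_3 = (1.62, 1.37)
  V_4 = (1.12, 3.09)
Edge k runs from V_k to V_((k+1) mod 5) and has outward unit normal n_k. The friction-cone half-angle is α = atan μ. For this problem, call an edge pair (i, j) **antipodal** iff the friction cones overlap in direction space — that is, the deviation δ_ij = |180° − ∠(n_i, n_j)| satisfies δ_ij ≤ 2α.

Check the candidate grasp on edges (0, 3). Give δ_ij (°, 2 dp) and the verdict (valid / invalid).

α = atan 0.65 = 33.02°;  2α = 66.05°
edge 0: e_0 = (-0.62, -6.99);  n_0 = (-0.9961, +0.0884)
edge 3: e_3 = (-0.50, +1.72);  n_3 = (+0.9602, +0.2791)
∠(n_0, n_3) = 158.72°
δ = |180° − 158.72°| = 21.28°
21.28° ≤ 2α = 66.05°  →  valid

δ = 21.28°, valid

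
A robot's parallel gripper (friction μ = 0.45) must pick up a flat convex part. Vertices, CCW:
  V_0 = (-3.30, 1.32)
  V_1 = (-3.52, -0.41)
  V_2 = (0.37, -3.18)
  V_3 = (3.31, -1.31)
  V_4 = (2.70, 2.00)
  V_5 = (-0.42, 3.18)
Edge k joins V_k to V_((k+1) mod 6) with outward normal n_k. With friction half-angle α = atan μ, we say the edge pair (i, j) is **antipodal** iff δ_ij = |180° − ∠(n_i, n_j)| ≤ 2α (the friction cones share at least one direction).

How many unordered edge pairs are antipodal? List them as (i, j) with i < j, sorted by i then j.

count = 4; pairs: (0,3), (1,3), (1,4), (2,5)

α = atan 0.45 = 24.23°;  2α = 48.46°
n_0 = (-0.9920, +0.1262)
n_1 = (-0.5800, -0.8146)
n_2 = (+0.5367, -0.8438)
n_3 = (+0.9834, +0.1812)
n_4 = (+0.3538, +0.9353)
n_5 = (-0.5425, +0.8400)
  (0,1): δ = 118.21°  ·
  (0,2): δ = 50.29°  ·
  (0,3): δ = 17.69°  ✓
  (0,4): δ = 76.53°  ·
  (0,5): δ = 130.10°  ·
  (1,2): δ = 112.09°  ·
  (1,3): δ = 44.10°  ✓
  (1,4): δ = 14.74°  ✓
  (1,5): δ = 68.31°  ·
  (2,3): δ = 112.02°  ·
  (2,4): δ = 53.18°  ·
  (2,5): δ = 0.40°  ✓
  (3,4): δ = 121.16°  ·
  (3,5): δ = 67.59°  ·
  (4,5): δ = 126.43°  ·
antipodal pairs: 4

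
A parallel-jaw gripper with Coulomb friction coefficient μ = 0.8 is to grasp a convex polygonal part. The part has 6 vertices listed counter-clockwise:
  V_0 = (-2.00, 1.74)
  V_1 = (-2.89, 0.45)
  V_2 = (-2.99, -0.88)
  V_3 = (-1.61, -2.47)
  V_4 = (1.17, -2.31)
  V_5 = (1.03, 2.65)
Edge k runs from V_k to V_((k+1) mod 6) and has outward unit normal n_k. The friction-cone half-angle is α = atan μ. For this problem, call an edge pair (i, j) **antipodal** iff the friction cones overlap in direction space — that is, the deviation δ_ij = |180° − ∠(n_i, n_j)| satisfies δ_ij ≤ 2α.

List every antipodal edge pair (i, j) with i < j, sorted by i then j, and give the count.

count = 7; pairs: (0,3), (0,4), (1,4), (2,4), (2,5), (3,5), (4,5)

α = atan 0.8 = 38.66°;  2α = 77.32°
n_0 = (-0.8231, +0.5679)
n_1 = (-0.9972, +0.0750)
n_2 = (-0.7552, -0.6555)
n_3 = (+0.0575, -0.9983)
n_4 = (+0.9996, +0.0282)
n_5 = (-0.2876, +0.9577)
  (0,1): δ = 149.70°  ·
  (0,2): δ = 104.44°  ·
  (0,3): δ = 52.10°  ✓
  (0,4): δ = 36.22°  ✓
  (0,5): δ = 141.32°  ·
  (1,2): δ = 134.74°  ·
  (1,3): δ = 82.41°  ·
  (1,4): δ = 5.92°  ✓
  (1,5): δ = 111.02°  ·
  (2,3): δ = 127.66°  ·
  (2,4): δ = 39.34°  ✓
  (2,5): δ = 65.76°  ✓
  (3,4): δ = 91.68°  ·
  (3,5): δ = 13.42°  ✓
  (4,5): δ = 74.90°  ✓
antipodal pairs: 7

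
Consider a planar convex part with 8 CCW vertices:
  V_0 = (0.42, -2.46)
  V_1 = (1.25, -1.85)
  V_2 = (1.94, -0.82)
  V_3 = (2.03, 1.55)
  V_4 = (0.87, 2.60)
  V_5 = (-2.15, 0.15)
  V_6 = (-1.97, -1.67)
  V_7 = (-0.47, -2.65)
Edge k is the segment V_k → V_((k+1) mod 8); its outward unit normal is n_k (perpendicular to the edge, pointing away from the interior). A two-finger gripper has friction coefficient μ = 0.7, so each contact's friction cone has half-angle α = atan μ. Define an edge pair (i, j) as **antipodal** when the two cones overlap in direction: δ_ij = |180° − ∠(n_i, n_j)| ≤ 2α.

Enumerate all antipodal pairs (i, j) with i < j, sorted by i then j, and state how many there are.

α = atan 0.7 = 34.99°;  2α = 69.98°
n_0 = (+0.5922, -0.8058)
n_1 = (+0.8308, -0.5566)
n_2 = (+0.9993, -0.0379)
n_3 = (+0.6711, +0.7414)
n_4 = (-0.6300, +0.7766)
n_5 = (-0.9951, -0.0984)
n_6 = (-0.5469, -0.8372)
n_7 = (+0.2088, -0.9780)
  (0,1): δ = 160.13°  ·
  (0,2): δ = 128.49°  ·
  (0,3): δ = 78.46°  ·
  (0,4): δ = 2.74°  ✓
  (0,5): δ = 59.33°  ✓
  (0,6): δ = 110.53°  ·
  (0,7): δ = 155.74°  ·
  (1,2): δ = 148.36°  ·
  (1,3): δ = 98.33°  ·
  (1,4): δ = 17.13°  ✓
  (1,5): δ = 39.47°  ✓
  (1,6): δ = 90.66°  ·
  (1,7): δ = 135.87°  ·
  (2,3): δ = 129.98°  ·
  (2,4): δ = 48.77°  ✓
  (2,5): δ = 7.82°  ✓
  (2,6): δ = 59.02°  ✓
  (2,7): δ = 104.23°  ·
  (3,4): δ = 98.80°  ·
  (3,5): δ = 42.20°  ✓
  (3,6): δ = 8.99°  ✓
  (3,7): δ = 54.20°  ✓
  (4,5): δ = 123.40°  ·
  (4,6): δ = 72.21°  ·
  (4,7): δ = 27.00°  ✓
  (5,6): δ = 128.81°  ·
  (5,7): δ = 83.60°  ·
  (6,7): δ = 134.79°  ·
antipodal pairs: 11

count = 11; pairs: (0,4), (0,5), (1,4), (1,5), (2,4), (2,5), (2,6), (3,5), (3,6), (3,7), (4,7)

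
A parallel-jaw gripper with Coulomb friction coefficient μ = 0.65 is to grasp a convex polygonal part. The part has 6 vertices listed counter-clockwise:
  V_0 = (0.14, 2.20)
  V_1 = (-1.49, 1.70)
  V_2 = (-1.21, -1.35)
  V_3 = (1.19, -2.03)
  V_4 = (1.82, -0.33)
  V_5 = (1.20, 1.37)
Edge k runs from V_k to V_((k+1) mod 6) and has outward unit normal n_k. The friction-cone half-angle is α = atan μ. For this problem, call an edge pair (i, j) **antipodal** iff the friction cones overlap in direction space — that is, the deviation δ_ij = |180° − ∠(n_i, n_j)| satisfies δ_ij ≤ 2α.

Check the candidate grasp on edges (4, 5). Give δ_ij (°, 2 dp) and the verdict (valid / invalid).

δ = 148.10°, invalid

α = atan 0.65 = 33.02°;  2α = 66.05°
edge 4: e_4 = (-0.62, +1.70);  n_4 = (+0.9395, +0.3426)
edge 5: e_5 = (-1.06, +0.83);  n_5 = (+0.6165, +0.7873)
∠(n_4, n_5) = 31.90°
δ = |180° − 31.90°| = 148.10°
148.10° > 2α = 66.05°  →  invalid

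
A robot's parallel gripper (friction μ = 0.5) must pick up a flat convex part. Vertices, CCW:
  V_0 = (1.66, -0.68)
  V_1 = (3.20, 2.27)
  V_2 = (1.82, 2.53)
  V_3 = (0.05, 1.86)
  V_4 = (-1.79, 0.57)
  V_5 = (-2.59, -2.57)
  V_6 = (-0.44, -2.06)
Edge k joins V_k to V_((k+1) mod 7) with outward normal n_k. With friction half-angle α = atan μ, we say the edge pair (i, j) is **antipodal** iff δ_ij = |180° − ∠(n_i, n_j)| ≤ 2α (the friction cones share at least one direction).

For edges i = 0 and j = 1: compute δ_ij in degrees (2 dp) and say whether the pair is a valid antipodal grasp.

δ = 73.10°, invalid

α = atan 0.5 = 26.57°;  2α = 53.13°
edge 0: e_0 = (+1.54, +2.95);  n_0 = (+0.8865, -0.4628)
edge 1: e_1 = (-1.38, +0.26);  n_1 = (+0.1851, +0.9827)
∠(n_0, n_1) = 106.90°
δ = |180° − 106.90°| = 73.10°
73.10° > 2α = 53.13°  →  invalid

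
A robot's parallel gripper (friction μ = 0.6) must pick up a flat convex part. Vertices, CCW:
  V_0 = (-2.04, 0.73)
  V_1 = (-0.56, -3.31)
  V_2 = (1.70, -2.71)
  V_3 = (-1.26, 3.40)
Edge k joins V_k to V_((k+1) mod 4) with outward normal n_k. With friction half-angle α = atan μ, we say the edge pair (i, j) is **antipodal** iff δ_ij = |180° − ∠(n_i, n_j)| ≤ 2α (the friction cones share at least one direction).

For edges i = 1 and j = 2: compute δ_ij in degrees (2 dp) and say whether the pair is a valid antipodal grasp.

δ = 79.02°, invalid

α = atan 0.6 = 30.96°;  2α = 61.93°
edge 1: e_1 = (+2.26, +0.60);  n_1 = (+0.2566, -0.9665)
edge 2: e_2 = (-2.96, +6.11);  n_2 = (+0.9000, +0.4360)
∠(n_1, n_2) = 100.98°
δ = |180° − 100.98°| = 79.02°
79.02° > 2α = 61.93°  →  invalid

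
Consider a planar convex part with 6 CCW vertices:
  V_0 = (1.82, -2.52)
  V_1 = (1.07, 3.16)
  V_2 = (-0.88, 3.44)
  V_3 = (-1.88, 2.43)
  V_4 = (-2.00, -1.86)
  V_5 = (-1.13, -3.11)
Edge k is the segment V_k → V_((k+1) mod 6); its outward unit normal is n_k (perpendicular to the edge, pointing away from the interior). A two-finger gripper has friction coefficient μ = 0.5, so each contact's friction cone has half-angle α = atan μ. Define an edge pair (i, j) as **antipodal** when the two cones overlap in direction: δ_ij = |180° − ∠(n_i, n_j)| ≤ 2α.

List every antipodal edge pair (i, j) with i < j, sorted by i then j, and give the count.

count = 6; pairs: (0,2), (0,3), (0,4), (1,4), (1,5), (2,5)

α = atan 0.5 = 26.57°;  2α = 53.13°
n_0 = (+0.9914, +0.1309)
n_1 = (+0.1421, +0.9898)
n_2 = (-0.7106, +0.7036)
n_3 = (-0.9996, +0.0280)
n_4 = (-0.8208, -0.5713)
n_5 = (+0.1961, -0.9806)
  (0,1): δ = 105.69°  ·
  (0,2): δ = 52.24°  ✓
  (0,3): δ = 9.12°  ✓
  (0,4): δ = 27.32°  ✓
  (0,5): δ = 93.79°  ·
  (1,2): δ = 126.54°  ·
  (1,3): δ = 83.43°  ·
  (1,4): δ = 46.99°  ✓
  (1,5): δ = 19.48°  ✓
  (2,3): δ = 136.89°  ·
  (2,4): δ = 100.45°  ·
  (2,5): δ = 33.98°  ✓
  (3,4): δ = 143.56°  ·
  (3,5): δ = 77.09°  ·
  (4,5): δ = 113.53°  ·
antipodal pairs: 6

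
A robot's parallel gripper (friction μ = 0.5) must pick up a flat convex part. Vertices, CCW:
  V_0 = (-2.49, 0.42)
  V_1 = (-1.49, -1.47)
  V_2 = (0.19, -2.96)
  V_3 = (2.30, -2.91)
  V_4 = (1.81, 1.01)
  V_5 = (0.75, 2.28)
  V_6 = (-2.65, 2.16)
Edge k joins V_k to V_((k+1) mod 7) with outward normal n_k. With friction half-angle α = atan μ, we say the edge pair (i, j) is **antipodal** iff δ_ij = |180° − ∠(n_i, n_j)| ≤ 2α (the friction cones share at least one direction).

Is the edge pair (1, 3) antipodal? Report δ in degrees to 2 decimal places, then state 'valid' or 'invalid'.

δ = 41.31°, valid

α = atan 0.5 = 26.57°;  2α = 53.13°
edge 1: e_1 = (+1.68, -1.49);  n_1 = (-0.6635, -0.7481)
edge 3: e_3 = (-0.49, +3.92);  n_3 = (+0.9923, +0.1240)
∠(n_1, n_3) = 138.69°
δ = |180° − 138.69°| = 41.31°
41.31° ≤ 2α = 53.13°  →  valid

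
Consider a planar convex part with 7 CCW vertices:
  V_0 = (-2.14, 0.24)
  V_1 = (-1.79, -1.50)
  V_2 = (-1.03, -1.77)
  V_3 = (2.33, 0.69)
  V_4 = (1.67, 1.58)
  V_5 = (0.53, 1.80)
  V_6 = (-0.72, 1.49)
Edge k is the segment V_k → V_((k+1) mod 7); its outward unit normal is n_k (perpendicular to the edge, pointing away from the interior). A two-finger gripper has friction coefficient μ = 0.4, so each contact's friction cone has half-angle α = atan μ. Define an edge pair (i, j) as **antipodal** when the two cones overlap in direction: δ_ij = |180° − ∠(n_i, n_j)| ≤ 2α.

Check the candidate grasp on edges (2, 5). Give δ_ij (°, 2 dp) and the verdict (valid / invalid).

δ = 22.28°, valid

α = atan 0.4 = 21.80°;  2α = 43.60°
edge 2: e_2 = (+3.36, +2.46);  n_2 = (+0.5907, -0.8069)
edge 5: e_5 = (-1.25, -0.31);  n_5 = (-0.2407, +0.9706)
∠(n_2, n_5) = 157.72°
δ = |180° − 157.72°| = 22.28°
22.28° ≤ 2α = 43.60°  →  valid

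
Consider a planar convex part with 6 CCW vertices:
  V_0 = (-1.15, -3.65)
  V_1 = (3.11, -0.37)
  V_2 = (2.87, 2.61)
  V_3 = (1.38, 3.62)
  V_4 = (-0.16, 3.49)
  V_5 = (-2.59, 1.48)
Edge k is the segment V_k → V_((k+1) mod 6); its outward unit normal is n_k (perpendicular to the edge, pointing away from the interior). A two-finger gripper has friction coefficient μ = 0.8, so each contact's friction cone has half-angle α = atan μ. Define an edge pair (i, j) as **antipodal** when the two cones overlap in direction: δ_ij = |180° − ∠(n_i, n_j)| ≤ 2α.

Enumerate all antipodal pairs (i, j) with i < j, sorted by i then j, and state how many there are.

count = 7; pairs: (0,2), (0,3), (0,4), (0,5), (1,4), (1,5), (2,5)

α = atan 0.8 = 38.66°;  2α = 77.32°
n_0 = (+0.6101, -0.7923)
n_1 = (+0.9968, +0.0803)
n_2 = (+0.5611, +0.8278)
n_3 = (-0.0841, +0.9965)
n_4 = (-0.6374, +0.7706)
n_5 = (-0.9628, -0.2703)
  (0,1): δ = 122.99°  ·
  (0,2): δ = 71.73°  ✓
  (0,3): δ = 32.77°  ✓
  (0,4): δ = 2.00°  ✓
  (0,5): δ = 68.08°  ✓
  (1,2): δ = 128.74°  ·
  (1,3): δ = 89.78°  ·
  (1,4): δ = 55.01°  ✓
  (1,5): δ = 11.08°  ✓
  (2,3): δ = 141.04°  ·
  (2,4): δ = 106.27°  ·
  (2,5): δ = 40.19°  ✓
  (3,4): δ = 145.23°  ·
  (3,5): δ = 79.15°  ·
  (4,5): δ = 113.92°  ·
antipodal pairs: 7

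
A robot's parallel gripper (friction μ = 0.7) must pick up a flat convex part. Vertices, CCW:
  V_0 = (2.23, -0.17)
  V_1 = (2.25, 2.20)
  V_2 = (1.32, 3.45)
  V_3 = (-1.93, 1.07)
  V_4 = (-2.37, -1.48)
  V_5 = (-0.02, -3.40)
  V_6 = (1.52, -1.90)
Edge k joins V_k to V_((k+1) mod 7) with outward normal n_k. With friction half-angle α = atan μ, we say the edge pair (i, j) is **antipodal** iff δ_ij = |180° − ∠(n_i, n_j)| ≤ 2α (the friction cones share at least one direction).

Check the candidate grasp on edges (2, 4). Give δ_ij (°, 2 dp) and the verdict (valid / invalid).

α = atan 0.7 = 34.99°;  2α = 69.98°
edge 2: e_2 = (-3.25, -2.38);  n_2 = (-0.5908, +0.8068)
edge 4: e_4 = (+2.35, -1.92);  n_4 = (-0.6327, -0.7744)
∠(n_2, n_4) = 104.53°
δ = |180° − 104.53°| = 75.47°
75.47° > 2α = 69.98°  →  invalid

δ = 75.47°, invalid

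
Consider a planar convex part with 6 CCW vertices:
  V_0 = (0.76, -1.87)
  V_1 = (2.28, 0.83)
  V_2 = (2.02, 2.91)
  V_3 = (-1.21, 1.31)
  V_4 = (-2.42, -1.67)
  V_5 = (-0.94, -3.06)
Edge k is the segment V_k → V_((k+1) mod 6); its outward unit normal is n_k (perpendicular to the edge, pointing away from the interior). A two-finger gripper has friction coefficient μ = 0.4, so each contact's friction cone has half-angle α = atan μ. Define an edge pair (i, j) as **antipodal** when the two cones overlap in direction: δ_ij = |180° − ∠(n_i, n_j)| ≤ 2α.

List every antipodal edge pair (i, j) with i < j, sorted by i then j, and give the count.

count = 6; pairs: (0,2), (0,3), (1,3), (1,4), (2,5), (3,5)

α = atan 0.4 = 21.80°;  2α = 43.60°
n_0 = (+0.8714, -0.4906)
n_1 = (+0.9923, +0.1240)
n_2 = (-0.4439, +0.8961)
n_3 = (-0.9265, +0.3762)
n_4 = (-0.6846, -0.7289)
n_5 = (+0.5735, -0.8192)
  (0,1): δ = 143.50°  ·
  (0,2): δ = 34.27°  ✓
  (0,3): δ = 7.28°  ✓
  (0,4): δ = 76.17°  ·
  (0,5): δ = 154.37°  ·
  (1,2): δ = 70.77°  ·
  (1,3): δ = 29.22°  ✓
  (1,4): δ = 39.67°  ✓
  (1,5): δ = 117.87°  ·
  (2,3): δ = 138.45°  ·
  (2,4): δ = 69.56°  ·
  (2,5): δ = 8.64°  ✓
  (3,4): δ = 111.10°  ·
  (3,5): δ = 32.91°  ✓
  (4,5): δ = 101.80°  ·
antipodal pairs: 6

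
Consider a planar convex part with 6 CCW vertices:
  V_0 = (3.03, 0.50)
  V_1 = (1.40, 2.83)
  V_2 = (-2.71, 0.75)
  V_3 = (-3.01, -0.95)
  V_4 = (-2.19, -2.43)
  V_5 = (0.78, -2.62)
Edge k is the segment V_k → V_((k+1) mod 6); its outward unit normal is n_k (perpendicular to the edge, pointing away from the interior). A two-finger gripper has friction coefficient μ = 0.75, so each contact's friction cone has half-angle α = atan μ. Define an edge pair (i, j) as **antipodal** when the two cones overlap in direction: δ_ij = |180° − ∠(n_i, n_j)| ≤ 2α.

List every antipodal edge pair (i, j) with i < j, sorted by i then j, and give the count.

α = atan 0.75 = 36.87°;  2α = 73.74°
n_0 = (+0.8194, +0.5732)
n_1 = (-0.4516, +0.8922)
n_2 = (-0.9848, +0.1738)
n_3 = (-0.8747, -0.4846)
n_4 = (-0.0638, -0.9980)
n_5 = (+0.8111, -0.5849)
  (0,1): δ = 98.13°  ·
  (0,2): δ = 44.98°  ✓
  (0,3): δ = 5.99°  ✓
  (0,4): δ = 51.36°  ✓
  (0,5): δ = 109.23°  ·
  (1,2): δ = 126.85°  ·
  (1,3): δ = 87.85°  ·
  (1,4): δ = 30.50°  ✓
  (1,5): δ = 27.36°  ✓
  (2,3): δ = 141.00°  ·
  (2,4): δ = 83.65°  ·
  (2,5): δ = 25.79°  ✓
  (3,4): δ = 122.65°  ·
  (3,5): δ = 64.79°  ✓
  (4,5): δ = 122.14°  ·
antipodal pairs: 7

count = 7; pairs: (0,2), (0,3), (0,4), (1,4), (1,5), (2,5), (3,5)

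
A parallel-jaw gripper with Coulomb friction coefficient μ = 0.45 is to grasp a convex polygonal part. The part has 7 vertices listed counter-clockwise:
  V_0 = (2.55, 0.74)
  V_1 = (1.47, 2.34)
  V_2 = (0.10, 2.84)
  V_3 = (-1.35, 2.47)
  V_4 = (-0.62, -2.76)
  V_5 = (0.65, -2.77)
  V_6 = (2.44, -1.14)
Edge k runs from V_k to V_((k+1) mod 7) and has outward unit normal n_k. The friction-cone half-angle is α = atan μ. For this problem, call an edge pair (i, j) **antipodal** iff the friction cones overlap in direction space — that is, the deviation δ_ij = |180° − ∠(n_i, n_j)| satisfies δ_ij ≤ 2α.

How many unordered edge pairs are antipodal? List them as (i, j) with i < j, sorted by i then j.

α = atan 0.45 = 24.23°;  2α = 48.46°
n_0 = (+0.8288, +0.5595)
n_1 = (+0.3428, +0.9394)
n_2 = (-0.2472, +0.9690)
n_3 = (-0.9904, -0.1382)
n_4 = (-0.0079, -1.0000)
n_5 = (+0.6733, -0.7394)
n_6 = (+0.9983, -0.0584)
  (0,1): δ = 144.07°  ·
  (0,2): δ = 109.70°  ·
  (0,3): δ = 26.07°  ✓
  (0,4): δ = 55.53°  ·
  (0,5): δ = 98.30°  ·
  (0,6): δ = 142.63°  ·
  (1,2): δ = 145.63°  ·
  (1,3): δ = 62.00°  ·
  (1,4): δ = 19.60°  ✓
  (1,5): δ = 62.37°  ·
  (1,6): δ = 106.70°  ·
  (2,3): δ = 96.37°  ·
  (2,4): δ = 14.77°  ✓
  (2,5): δ = 28.01°  ✓
  (2,6): δ = 72.34°  ·
  (3,4): δ = 98.40°  ·
  (3,5): δ = 55.62°  ·
  (3,6): δ = 11.29°  ✓
  (4,5): δ = 137.23°  ·
  (4,6): δ = 92.90°  ·
  (5,6): δ = 135.67°  ·
antipodal pairs: 5

count = 5; pairs: (0,3), (1,4), (2,4), (2,5), (3,6)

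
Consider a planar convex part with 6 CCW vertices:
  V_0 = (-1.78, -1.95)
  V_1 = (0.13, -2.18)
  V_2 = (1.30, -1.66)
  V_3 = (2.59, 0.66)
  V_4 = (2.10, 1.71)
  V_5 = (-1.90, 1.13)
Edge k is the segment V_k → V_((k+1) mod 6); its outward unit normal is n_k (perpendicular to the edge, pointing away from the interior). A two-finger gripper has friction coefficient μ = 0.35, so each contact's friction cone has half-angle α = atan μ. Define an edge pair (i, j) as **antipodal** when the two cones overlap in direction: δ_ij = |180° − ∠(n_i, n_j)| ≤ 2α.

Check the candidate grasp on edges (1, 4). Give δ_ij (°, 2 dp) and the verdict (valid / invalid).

α = atan 0.35 = 19.29°;  2α = 38.58°
edge 1: e_1 = (+1.17, +0.52);  n_1 = (+0.4061, -0.9138)
edge 4: e_4 = (-4.00, -0.58);  n_4 = (-0.1435, +0.9897)
∠(n_1, n_4) = 164.29°
δ = |180° − 164.29°| = 15.71°
15.71° ≤ 2α = 38.58°  →  valid

δ = 15.71°, valid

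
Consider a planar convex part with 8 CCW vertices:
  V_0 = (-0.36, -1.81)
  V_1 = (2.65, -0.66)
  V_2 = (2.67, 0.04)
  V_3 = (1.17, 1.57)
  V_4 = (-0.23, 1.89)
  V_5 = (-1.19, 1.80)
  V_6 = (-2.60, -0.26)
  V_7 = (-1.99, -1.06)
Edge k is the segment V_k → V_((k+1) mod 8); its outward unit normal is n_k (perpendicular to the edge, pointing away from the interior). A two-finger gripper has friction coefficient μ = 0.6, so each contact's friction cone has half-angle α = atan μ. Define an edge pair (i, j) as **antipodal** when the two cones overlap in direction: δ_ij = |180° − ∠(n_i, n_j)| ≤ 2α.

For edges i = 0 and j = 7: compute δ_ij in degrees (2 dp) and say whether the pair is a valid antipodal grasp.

α = atan 0.6 = 30.96°;  2α = 61.93°
edge 0: e_0 = (+3.01, +1.15);  n_0 = (+0.3569, -0.9341)
edge 7: e_7 = (+1.63, -0.75);  n_7 = (-0.4180, -0.9084)
∠(n_0, n_7) = 45.62°
δ = |180° − 45.62°| = 134.38°
134.38° > 2α = 61.93°  →  invalid

δ = 134.38°, invalid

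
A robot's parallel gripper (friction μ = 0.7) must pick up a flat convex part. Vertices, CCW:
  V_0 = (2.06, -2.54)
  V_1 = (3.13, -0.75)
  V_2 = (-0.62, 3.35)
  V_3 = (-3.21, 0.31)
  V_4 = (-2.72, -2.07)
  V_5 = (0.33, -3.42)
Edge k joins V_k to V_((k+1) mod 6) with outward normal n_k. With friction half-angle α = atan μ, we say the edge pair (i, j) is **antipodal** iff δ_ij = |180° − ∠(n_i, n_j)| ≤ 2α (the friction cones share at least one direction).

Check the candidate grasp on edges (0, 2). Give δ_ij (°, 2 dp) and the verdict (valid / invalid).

δ = 9.56°, valid

α = atan 0.7 = 34.99°;  2α = 69.98°
edge 0: e_0 = (+1.07, +1.79);  n_0 = (+0.8583, -0.5131)
edge 2: e_2 = (-2.59, -3.04);  n_2 = (-0.7612, +0.6485)
∠(n_0, n_2) = 170.44°
δ = |180° − 170.44°| = 9.56°
9.56° ≤ 2α = 69.98°  →  valid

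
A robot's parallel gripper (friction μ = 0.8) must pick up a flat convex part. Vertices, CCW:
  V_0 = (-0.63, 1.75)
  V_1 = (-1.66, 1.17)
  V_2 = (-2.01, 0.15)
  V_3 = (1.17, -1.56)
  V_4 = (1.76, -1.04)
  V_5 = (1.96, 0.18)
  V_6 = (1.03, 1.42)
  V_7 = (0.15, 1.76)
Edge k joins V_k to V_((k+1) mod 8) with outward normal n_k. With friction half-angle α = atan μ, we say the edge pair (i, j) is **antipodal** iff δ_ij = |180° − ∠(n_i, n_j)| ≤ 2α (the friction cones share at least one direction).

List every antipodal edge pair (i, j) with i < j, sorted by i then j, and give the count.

α = atan 0.8 = 38.66°;  2α = 77.32°
n_0 = (-0.4907, +0.8713)
n_1 = (-0.9459, +0.3246)
n_2 = (-0.4736, -0.8807)
n_3 = (+0.6612, -0.7502)
n_4 = (+0.9868, -0.1618)
n_5 = (+0.8000, +0.6000)
n_6 = (+0.3604, +0.9328)
n_7 = (-0.0128, +0.9999)
  (0,1): δ = 138.32°  ·
  (0,2): δ = 57.65°  ✓
  (0,3): δ = 12.01°  ✓
  (0,4): δ = 51.31°  ✓
  (0,5): δ = 97.49°  ·
  (0,6): δ = 129.49°  ·
  (0,7): δ = 151.35°  ·
  (1,2): δ = 99.33°  ·
  (1,3): δ = 29.67°  ✓
  (1,4): δ = 9.63°  ✓
  (1,5): δ = 55.81°  ✓
  (1,6): δ = 87.81°  ·
  (1,7): δ = 109.67°  ·
  (2,3): δ = 110.34°  ·
  (2,4): δ = 71.04°  ✓
  (2,5): δ = 24.86°  ✓
  (2,6): δ = 7.14°  ✓
  (2,7): δ = 29.00°  ✓
  (3,4): δ = 140.70°  ·
  (3,5): δ = 94.52°  ·
  (3,6): δ = 62.52°  ✓
  (3,7): δ = 40.66°  ✓
  (4,5): δ = 133.82°  ·
  (4,6): δ = 101.81°  ·
  (4,7): δ = 79.96°  ·
  (5,6): δ = 147.99°  ·
  (5,7): δ = 126.14°  ·
  (6,7): δ = 158.14°  ·
antipodal pairs: 12

count = 12; pairs: (0,2), (0,3), (0,4), (1,3), (1,4), (1,5), (2,4), (2,5), (2,6), (2,7), (3,6), (3,7)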